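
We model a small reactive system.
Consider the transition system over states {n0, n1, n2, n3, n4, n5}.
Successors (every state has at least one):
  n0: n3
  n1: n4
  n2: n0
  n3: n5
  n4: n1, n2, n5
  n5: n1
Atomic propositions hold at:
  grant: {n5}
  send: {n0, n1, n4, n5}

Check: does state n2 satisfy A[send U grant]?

No

A[send U grant]: least fixpoint, start Z0 = Sat(grant) = {n5}, add states in Sat(send) with every successor in Z. Already a fixed point.
Sat(A[send U grant]) = {n5}
n2 ∉ Sat(A[send U grant]) = {n5}, so the formula does not hold at n2.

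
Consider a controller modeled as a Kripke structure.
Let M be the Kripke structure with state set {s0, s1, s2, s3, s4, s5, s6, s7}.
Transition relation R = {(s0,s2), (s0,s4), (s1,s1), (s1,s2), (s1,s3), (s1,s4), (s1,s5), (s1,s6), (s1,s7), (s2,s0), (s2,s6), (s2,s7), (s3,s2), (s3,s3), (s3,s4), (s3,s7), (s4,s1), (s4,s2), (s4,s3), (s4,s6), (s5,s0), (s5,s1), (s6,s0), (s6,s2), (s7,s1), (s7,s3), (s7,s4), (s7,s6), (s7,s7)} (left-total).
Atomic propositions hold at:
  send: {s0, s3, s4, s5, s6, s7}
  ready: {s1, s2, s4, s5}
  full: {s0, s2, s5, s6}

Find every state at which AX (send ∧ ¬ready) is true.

{s2}

Sat(¬ready) = {s0, s3, s6, s7}
Sat(send ∧ ¬ready) = {s0, s3, s6, s7}
Sat(AX (send ∧ ¬ready)) = {s : every successor in {s0, s3, s6, s7}} = {s2}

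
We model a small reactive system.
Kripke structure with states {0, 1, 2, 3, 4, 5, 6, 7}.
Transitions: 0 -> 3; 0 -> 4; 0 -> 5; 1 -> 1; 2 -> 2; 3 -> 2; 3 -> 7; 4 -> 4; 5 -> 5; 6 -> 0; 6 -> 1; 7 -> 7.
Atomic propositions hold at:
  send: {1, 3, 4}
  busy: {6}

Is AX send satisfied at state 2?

No

Sat(AX send) = {s : every successor in {1, 3, 4}} = {1, 4}
2 ∉ Sat(AX send) = {1, 4}, so the formula does not hold at 2.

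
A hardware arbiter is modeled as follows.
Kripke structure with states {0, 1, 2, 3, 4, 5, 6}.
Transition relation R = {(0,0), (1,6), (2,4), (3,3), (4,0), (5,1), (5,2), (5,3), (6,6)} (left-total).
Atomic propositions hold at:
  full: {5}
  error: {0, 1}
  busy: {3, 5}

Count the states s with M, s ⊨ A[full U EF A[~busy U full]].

Sat(~busy) = {0, 1, 2, 4, 6}
A[~busy U full]: least fixpoint, start Z0 = Sat(full) = {5}, add states in Sat(~busy) with every successor in Z. Already a fixed point.
Sat(A[~busy U full]) = {5}
EF A[~busy U full]: least fixpoint, start Z0 = {5}, add states with some successor in Z. Already a fixed point.
Sat(EF A[~busy U full]) = {5}
A[full U EF A[~busy U full]]: least fixpoint, start Z0 = Sat(EF A[~busy U full]) = {5}, add states in Sat(full) with every successor in Z. Already a fixed point.
Sat(A[full U EF A[~busy U full]]) = {5}
|Sat(A[full U EF A[~busy U full]])| = |{5}| = 1.

1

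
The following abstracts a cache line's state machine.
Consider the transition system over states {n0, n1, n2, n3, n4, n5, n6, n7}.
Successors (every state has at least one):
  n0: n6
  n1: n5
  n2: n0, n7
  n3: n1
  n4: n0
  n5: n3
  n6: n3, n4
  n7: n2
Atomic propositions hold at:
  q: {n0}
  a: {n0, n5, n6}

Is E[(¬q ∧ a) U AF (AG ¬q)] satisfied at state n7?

No

Sat(¬q) = {n1, n2, n3, n4, n5, n6, n7}
Sat(¬q ∧ a) = {n5, n6}
AG ¬q: greatest fixpoint, start Z0 = {n1, n2, n3, n4, n5, n6, n7}, keep only states in Sat with every successor in Z. Z1 = {n1, n3, n5, n6, n7}; Z2 = {n1, n3, n5}; fixed.
Sat(AG ¬q) = {n1, n3, n5}
AF (AG ¬q): least fixpoint, start Z0 = {n1, n3, n5}, add states with every successor in Z. Already a fixed point.
Sat(AF (AG ¬q)) = {n1, n3, n5}
E[(¬q ∧ a) U AF (AG ¬q)]: least fixpoint, start Z0 = Sat(AF (AG ¬q)) = {n1, n3, n5}, add states in Sat(¬q ∧ a) with some successor in Z. Z1 = {n1, n3, n5, n6}; fixed.
Sat(E[(¬q ∧ a) U AF (AG ¬q)]) = {n1, n3, n5, n6}
n7 ∉ Sat(E[(¬q ∧ a) U AF (AG ¬q)]) = {n1, n3, n5, n6}, so the formula does not hold at n7.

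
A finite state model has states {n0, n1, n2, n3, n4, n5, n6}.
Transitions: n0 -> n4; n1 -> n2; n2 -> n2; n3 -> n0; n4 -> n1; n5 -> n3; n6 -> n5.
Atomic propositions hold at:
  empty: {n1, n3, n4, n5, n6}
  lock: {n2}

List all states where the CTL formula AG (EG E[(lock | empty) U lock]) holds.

Sat(lock | empty) = {n1, n2, n3, n4, n5, n6}
E[(lock | empty) U lock]: least fixpoint, start Z0 = Sat(lock) = {n2}, add states in Sat(lock | empty) with some successor in Z. Z1 = {n1, n2}; Z2 = {n1, n2, n4}; fixed.
Sat(E[(lock | empty) U lock]) = {n1, n2, n4}
EG E[(lock | empty) U lock]: greatest fixpoint, start Z0 = {n1, n2, n4}, keep only states in Sat with some successor in Z. Already a fixed point.
Sat(EG E[(lock | empty) U lock]) = {n1, n2, n4}
AG (EG E[(lock | empty) U lock]): greatest fixpoint, start Z0 = {n1, n2, n4}, keep only states in Sat with every successor in Z. Already a fixed point.
Sat(AG (EG E[(lock | empty) U lock])) = {n1, n2, n4}

{n1, n2, n4}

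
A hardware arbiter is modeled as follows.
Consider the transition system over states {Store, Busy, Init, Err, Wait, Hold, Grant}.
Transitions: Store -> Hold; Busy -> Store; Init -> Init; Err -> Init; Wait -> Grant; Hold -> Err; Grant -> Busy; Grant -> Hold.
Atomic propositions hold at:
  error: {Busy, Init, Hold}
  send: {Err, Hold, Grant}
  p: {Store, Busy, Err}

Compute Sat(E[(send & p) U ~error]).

{Store, Err, Wait, Grant}

Sat(send & p) = {Err}
Sat(~error) = {Store, Err, Wait, Grant}
E[(send & p) U ~error]: least fixpoint, start Z0 = Sat(~error) = {Store, Err, Wait, Grant}, add states in Sat(send & p) with some successor in Z. Already a fixed point.
Sat(E[(send & p) U ~error]) = {Store, Err, Wait, Grant}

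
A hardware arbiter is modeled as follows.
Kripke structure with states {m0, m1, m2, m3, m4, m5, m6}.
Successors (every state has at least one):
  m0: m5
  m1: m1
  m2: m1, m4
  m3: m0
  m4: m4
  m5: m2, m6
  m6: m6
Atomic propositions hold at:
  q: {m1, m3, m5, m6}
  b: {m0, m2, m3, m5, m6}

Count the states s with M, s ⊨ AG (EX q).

Sat(EX q) = {s : some successor in {m1, m3, m5, m6}} = {m0, m1, m2, m5, m6}
AG (EX q): greatest fixpoint, start Z0 = {m0, m1, m2, m5, m6}, keep only states in Sat with every successor in Z. Z1 = {m0, m1, m5, m6}; Z2 = {m0, m1, m6}; Z3 = {m1, m6}; fixed.
Sat(AG (EX q)) = {m1, m6}
|Sat(AG (EX q))| = |{m1, m6}| = 2.

2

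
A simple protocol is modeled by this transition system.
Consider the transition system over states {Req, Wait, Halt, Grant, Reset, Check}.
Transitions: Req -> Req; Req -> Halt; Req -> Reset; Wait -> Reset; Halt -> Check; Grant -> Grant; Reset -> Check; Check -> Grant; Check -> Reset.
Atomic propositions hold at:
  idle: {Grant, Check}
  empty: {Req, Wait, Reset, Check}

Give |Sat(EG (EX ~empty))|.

3

Sat(~empty) = {Halt, Grant}
Sat(EX ~empty) = {s : some successor in {Halt, Grant}} = {Req, Grant, Check}
EG (EX ~empty): greatest fixpoint, start Z0 = {Req, Grant, Check}, keep only states in Sat with some successor in Z. Already a fixed point.
Sat(EG (EX ~empty)) = {Req, Grant, Check}
|Sat(EG (EX ~empty))| = |{Req, Grant, Check}| = 3.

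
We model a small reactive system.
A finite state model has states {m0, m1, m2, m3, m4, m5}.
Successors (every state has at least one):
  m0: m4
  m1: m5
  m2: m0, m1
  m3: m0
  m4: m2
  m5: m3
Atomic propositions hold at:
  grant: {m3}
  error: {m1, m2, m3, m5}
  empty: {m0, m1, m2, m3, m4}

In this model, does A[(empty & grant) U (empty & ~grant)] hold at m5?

Sat(empty & grant) = {m3}
Sat(~grant) = {m0, m1, m2, m4, m5}
Sat(empty & ~grant) = {m0, m1, m2, m4}
A[(empty & grant) U (empty & ~grant)]: least fixpoint, start Z0 = Sat((empty & ~grant)) = {m0, m1, m2, m4}, add states in Sat(empty & grant) with every successor in Z. Z1 = {m0, m1, m2, m3, m4}; fixed.
Sat(A[(empty & grant) U (empty & ~grant)]) = {m0, m1, m2, m3, m4}
m5 ∉ Sat(A[(empty & grant) U (empty & ~grant)]) = {m0, m1, m2, m3, m4}, so the formula does not hold at m5.

No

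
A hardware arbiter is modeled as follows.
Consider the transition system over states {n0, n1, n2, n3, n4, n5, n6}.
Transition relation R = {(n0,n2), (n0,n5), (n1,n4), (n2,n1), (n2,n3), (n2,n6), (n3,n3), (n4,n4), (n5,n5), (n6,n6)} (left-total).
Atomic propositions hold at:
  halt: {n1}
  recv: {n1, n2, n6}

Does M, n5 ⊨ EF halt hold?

No

EF halt: least fixpoint, start Z0 = {n1}, add states with some successor in Z. Z1 = {n1, n2}; Z2 = {n0, n1, n2}; fixed.
Sat(EF halt) = {n0, n1, n2}
n5 ∉ Sat(EF halt) = {n0, n1, n2}, so the formula does not hold at n5.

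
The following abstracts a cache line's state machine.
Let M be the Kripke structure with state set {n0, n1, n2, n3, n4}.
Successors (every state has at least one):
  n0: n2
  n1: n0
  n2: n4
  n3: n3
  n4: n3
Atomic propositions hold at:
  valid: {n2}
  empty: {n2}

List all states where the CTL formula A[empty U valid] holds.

{n2}

A[empty U valid]: least fixpoint, start Z0 = Sat(valid) = {n2}, add states in Sat(empty) with every successor in Z. Already a fixed point.
Sat(A[empty U valid]) = {n2}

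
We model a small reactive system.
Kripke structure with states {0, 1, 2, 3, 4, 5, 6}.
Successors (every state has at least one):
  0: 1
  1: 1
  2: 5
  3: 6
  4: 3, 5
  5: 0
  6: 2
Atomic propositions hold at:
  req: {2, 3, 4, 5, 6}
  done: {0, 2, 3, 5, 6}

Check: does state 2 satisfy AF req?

Yes

AF req: least fixpoint, start Z0 = {2, 3, 4, 5, 6}, add states with every successor in Z. Already a fixed point.
Sat(AF req) = {2, 3, 4, 5, 6}
2 ∈ Sat(AF req) = {2, 3, 4, 5, 6}, so the formula holds at 2.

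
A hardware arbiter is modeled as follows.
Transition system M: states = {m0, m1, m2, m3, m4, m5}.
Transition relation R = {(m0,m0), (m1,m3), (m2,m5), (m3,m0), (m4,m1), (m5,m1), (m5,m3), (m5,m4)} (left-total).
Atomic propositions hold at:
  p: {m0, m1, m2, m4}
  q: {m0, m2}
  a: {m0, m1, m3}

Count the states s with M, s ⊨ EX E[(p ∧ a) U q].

Sat(p ∧ a) = {m0, m1}
E[(p ∧ a) U q]: least fixpoint, start Z0 = Sat(q) = {m0, m2}, add states in Sat(p ∧ a) with some successor in Z. Already a fixed point.
Sat(E[(p ∧ a) U q]) = {m0, m2}
Sat(EX E[(p ∧ a) U q]) = {s : some successor in {m0, m2}} = {m0, m3}
|Sat(EX E[(p ∧ a) U q])| = |{m0, m3}| = 2.

2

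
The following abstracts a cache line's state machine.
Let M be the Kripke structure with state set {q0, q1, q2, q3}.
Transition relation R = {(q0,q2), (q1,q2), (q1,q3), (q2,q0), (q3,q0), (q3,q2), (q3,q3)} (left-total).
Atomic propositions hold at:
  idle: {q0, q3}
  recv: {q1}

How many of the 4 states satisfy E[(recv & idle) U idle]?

Sat(recv & idle) = ∅
E[(recv & idle) U idle]: least fixpoint, start Z0 = Sat(idle) = {q0, q3}, add states in Sat(recv & idle) with some successor in Z. Already a fixed point.
Sat(E[(recv & idle) U idle]) = {q0, q3}
|Sat(E[(recv & idle) U idle])| = |{q0, q3}| = 2.

2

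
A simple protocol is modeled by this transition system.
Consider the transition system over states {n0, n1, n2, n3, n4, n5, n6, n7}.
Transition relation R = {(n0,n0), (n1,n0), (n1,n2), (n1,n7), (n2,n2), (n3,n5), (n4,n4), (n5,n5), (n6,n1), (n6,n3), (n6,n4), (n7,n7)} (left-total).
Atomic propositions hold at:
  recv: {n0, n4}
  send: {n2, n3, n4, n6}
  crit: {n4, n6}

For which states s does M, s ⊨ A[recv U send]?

A[recv U send]: least fixpoint, start Z0 = Sat(send) = {n2, n3, n4, n6}, add states in Sat(recv) with every successor in Z. Already a fixed point.
Sat(A[recv U send]) = {n2, n3, n4, n6}

{n2, n3, n4, n6}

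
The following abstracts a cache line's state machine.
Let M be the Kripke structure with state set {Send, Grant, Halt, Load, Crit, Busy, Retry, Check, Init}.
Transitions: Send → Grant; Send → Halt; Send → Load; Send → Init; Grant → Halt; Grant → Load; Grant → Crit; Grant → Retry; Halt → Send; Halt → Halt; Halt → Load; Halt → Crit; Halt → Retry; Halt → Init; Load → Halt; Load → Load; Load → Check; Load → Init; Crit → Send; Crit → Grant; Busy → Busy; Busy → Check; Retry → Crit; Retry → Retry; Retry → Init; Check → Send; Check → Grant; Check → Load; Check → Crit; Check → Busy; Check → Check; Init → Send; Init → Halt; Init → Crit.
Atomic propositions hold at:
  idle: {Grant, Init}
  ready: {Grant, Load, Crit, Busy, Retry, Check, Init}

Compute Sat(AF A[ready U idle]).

A[ready U idle]: least fixpoint, start Z0 = Sat(idle) = {Grant, Init}, add states in Sat(ready) with every successor in Z. Already a fixed point.
Sat(A[ready U idle]) = {Grant, Init}
AF A[ready U idle]: least fixpoint, start Z0 = {Grant, Init}, add states with every successor in Z. Already a fixed point.
Sat(AF A[ready U idle]) = {Grant, Init}

{Grant, Init}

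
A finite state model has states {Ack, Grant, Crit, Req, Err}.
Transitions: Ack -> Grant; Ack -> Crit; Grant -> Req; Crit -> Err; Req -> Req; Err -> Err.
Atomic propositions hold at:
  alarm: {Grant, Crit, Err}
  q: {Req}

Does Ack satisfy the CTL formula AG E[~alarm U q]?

Sat(~alarm) = {Ack, Req}
E[~alarm U q]: least fixpoint, start Z0 = Sat(q) = {Req}, add states in Sat(~alarm) with some successor in Z. Already a fixed point.
Sat(E[~alarm U q]) = {Req}
AG E[~alarm U q]: greatest fixpoint, start Z0 = {Req}, keep only states in Sat with every successor in Z. Already a fixed point.
Sat(AG E[~alarm U q]) = {Req}
Ack ∉ Sat(AG E[~alarm U q]) = {Req}, so the formula does not hold at Ack.

No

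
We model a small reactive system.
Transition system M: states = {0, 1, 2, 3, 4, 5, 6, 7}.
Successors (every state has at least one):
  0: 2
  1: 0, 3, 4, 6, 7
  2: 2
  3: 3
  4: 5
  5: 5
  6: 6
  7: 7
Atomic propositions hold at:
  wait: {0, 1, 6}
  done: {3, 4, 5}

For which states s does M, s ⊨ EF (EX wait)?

{1, 6}

Sat(EX wait) = {s : some successor in {0, 1, 6}} = {1, 6}
EF (EX wait): least fixpoint, start Z0 = {1, 6}, add states with some successor in Z. Already a fixed point.
Sat(EF (EX wait)) = {1, 6}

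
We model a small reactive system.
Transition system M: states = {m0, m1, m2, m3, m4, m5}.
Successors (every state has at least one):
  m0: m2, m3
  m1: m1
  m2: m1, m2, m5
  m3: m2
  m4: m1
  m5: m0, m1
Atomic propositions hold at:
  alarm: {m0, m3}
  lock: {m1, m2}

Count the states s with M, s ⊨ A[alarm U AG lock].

1

AG lock: greatest fixpoint, start Z0 = {m1, m2}, keep only states in Sat with every successor in Z. Z1 = {m1}; fixed.
Sat(AG lock) = {m1}
A[alarm U AG lock]: least fixpoint, start Z0 = Sat(AG lock) = {m1}, add states in Sat(alarm) with every successor in Z. Already a fixed point.
Sat(A[alarm U AG lock]) = {m1}
|Sat(A[alarm U AG lock])| = |{m1}| = 1.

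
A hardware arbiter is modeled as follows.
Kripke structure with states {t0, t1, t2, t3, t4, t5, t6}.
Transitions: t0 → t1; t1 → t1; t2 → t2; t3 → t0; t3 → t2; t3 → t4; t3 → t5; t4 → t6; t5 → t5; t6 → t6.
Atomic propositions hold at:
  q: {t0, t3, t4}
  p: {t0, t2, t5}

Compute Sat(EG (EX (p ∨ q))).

Sat(p ∨ q) = {t0, t2, t3, t4, t5}
Sat(EX (p ∨ q)) = {s : some successor in {t0, t2, t3, t4, t5}} = {t2, t3, t5}
EG (EX (p ∨ q)): greatest fixpoint, start Z0 = {t2, t3, t5}, keep only states in Sat with some successor in Z. Already a fixed point.
Sat(EG (EX (p ∨ q))) = {t2, t3, t5}

{t2, t3, t5}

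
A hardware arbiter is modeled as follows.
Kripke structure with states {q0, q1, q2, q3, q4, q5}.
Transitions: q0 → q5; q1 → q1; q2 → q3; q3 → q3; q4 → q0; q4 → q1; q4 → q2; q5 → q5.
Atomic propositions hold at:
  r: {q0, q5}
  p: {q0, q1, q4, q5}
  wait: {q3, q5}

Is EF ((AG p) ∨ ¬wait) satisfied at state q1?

AG p: greatest fixpoint, start Z0 = {q0, q1, q4, q5}, keep only states in Sat with every successor in Z. Z1 = {q0, q1, q5}; fixed.
Sat(AG p) = {q0, q1, q5}
Sat(¬wait) = {q0, q1, q2, q4}
Sat((AG p) ∨ ¬wait) = {q0, q1, q2, q4, q5}
EF ((AG p) ∨ ¬wait): least fixpoint, start Z0 = {q0, q1, q2, q4, q5}, add states with some successor in Z. Already a fixed point.
Sat(EF ((AG p) ∨ ¬wait)) = {q0, q1, q2, q4, q5}
q1 ∈ Sat(EF ((AG p) ∨ ¬wait)) = {q0, q1, q2, q4, q5}, so the formula holds at q1.

Yes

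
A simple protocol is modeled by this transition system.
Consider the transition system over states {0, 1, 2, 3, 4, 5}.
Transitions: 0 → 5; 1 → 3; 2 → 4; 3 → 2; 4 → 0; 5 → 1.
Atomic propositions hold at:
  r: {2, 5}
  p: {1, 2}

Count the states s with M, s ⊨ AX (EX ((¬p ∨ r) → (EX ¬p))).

Sat(¬p) = {0, 3, 4, 5}
Sat(¬p ∨ r) = {0, 2, 3, 4, 5}
Sat(EX ¬p) = {s : some successor in {0, 3, 4, 5}} = {0, 1, 2, 4}
Sat((¬p ∨ r) → (EX ¬p)) = {0, 1, 2, 4}
Sat(EX ((¬p ∨ r) → (EX ¬p))) = {s : some successor in {0, 1, 2, 4}} = {2, 3, 4, 5}
Sat(AX (EX ((¬p ∨ r) → (EX ¬p)))) = {s : every successor in {2, 3, 4, 5}} = {0, 1, 2, 3}
|Sat(AX (EX ((¬p ∨ r) → (EX ¬p))))| = |{0, 1, 2, 3}| = 4.

4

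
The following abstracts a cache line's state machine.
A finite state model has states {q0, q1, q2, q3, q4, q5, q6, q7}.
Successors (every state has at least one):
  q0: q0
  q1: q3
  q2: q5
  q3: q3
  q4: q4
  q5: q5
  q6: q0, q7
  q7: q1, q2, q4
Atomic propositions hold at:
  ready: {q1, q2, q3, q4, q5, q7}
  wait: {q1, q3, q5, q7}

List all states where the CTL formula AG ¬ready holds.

Sat(¬ready) = {q0, q6}
AG ¬ready: greatest fixpoint, start Z0 = {q0, q6}, keep only states in Sat with every successor in Z. Z1 = {q0}; fixed.
Sat(AG ¬ready) = {q0}

{q0}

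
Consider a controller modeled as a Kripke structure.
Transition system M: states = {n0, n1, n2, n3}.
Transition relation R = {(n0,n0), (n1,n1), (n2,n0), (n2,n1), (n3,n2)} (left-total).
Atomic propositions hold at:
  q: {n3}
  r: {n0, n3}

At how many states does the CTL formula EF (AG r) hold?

3

AG r: greatest fixpoint, start Z0 = {n0, n3}, keep only states in Sat with every successor in Z. Z1 = {n0}; fixed.
Sat(AG r) = {n0}
EF (AG r): least fixpoint, start Z0 = {n0}, add states with some successor in Z. Z1 = {n0, n2}; Z2 = {n0, n2, n3}; fixed.
Sat(EF (AG r)) = {n0, n2, n3}
|Sat(EF (AG r))| = |{n0, n2, n3}| = 3.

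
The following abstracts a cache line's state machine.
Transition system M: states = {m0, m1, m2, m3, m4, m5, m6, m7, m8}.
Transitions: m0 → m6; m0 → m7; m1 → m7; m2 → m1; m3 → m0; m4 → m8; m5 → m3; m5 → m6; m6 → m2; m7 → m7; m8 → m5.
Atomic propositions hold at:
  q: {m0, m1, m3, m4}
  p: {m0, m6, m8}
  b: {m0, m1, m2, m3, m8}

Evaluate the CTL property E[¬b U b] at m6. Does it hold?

Sat(¬b) = {m4, m5, m6, m7}
E[¬b U b]: least fixpoint, start Z0 = Sat(b) = {m0, m1, m2, m3, m8}, add states in Sat(¬b) with some successor in Z. Z1 = {m0, m1, m2, m3, m4, m5, m6, m8}; fixed.
Sat(E[¬b U b]) = {m0, m1, m2, m3, m4, m5, m6, m8}
m6 ∈ Sat(E[¬b U b]) = {m0, m1, m2, m3, m4, m5, m6, m8}, so the formula holds at m6.

Yes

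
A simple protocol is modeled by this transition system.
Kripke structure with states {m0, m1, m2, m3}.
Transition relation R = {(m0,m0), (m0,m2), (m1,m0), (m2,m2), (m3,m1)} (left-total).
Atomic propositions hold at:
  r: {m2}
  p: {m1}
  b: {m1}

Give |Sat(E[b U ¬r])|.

3

Sat(¬r) = {m0, m1, m3}
E[b U ¬r]: least fixpoint, start Z0 = Sat(¬r) = {m0, m1, m3}, add states in Sat(b) with some successor in Z. Already a fixed point.
Sat(E[b U ¬r]) = {m0, m1, m3}
|Sat(E[b U ¬r])| = |{m0, m1, m3}| = 3.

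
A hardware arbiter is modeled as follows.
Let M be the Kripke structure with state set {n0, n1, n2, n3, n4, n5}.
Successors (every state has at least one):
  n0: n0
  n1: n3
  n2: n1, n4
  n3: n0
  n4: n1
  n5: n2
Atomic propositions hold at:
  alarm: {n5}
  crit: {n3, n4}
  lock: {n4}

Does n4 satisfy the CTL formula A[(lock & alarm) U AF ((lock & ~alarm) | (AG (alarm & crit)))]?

Sat(lock & alarm) = ∅
Sat(~alarm) = {n0, n1, n2, n3, n4}
Sat(lock & ~alarm) = {n4}
Sat(alarm & crit) = ∅
AG (alarm & crit): greatest fixpoint, start Z0 = ∅, keep only states in Sat with every successor in Z. Already a fixed point.
Sat(AG (alarm & crit)) = ∅
Sat((lock & ~alarm) | (AG (alarm & crit))) = {n4}
AF ((lock & ~alarm) | (AG (alarm & crit))): least fixpoint, start Z0 = {n4}, add states with every successor in Z. Already a fixed point.
Sat(AF ((lock & ~alarm) | (AG (alarm & crit)))) = {n4}
A[(lock & alarm) U AF ((lock & ~alarm) | (AG (alarm & crit)))]: least fixpoint, start Z0 = Sat(AF ((lock & ~alarm) | (AG (alarm & crit)))) = {n4}, add states in Sat(lock & alarm) with every successor in Z. Already a fixed point.
Sat(A[(lock & alarm) U AF ((lock & ~alarm) | (AG (alarm & crit)))]) = {n4}
n4 ∈ Sat(A[(lock & alarm) U AF ((lock & ~alarm) | (AG (alarm & crit)))]) = {n4}, so the formula holds at n4.

Yes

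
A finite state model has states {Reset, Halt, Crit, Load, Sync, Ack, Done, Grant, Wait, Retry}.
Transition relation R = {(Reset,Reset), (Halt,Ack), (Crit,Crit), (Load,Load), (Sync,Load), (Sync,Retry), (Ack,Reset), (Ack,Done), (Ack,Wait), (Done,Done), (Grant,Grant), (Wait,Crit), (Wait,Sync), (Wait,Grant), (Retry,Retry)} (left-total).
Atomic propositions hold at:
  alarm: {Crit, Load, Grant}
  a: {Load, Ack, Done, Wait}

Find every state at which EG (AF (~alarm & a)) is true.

Sat(~alarm) = {Reset, Halt, Sync, Ack, Done, Wait, Retry}
Sat(~alarm & a) = {Ack, Done, Wait}
AF (~alarm & a): least fixpoint, start Z0 = {Ack, Done, Wait}, add states with every successor in Z. Z1 = {Halt, Ack, Done, Wait}; fixed.
Sat(AF (~alarm & a)) = {Halt, Ack, Done, Wait}
EG (AF (~alarm & a)): greatest fixpoint, start Z0 = {Halt, Ack, Done, Wait}, keep only states in Sat with some successor in Z. Z1 = {Halt, Ack, Done}; fixed.
Sat(EG (AF (~alarm & a))) = {Halt, Ack, Done}

{Halt, Ack, Done}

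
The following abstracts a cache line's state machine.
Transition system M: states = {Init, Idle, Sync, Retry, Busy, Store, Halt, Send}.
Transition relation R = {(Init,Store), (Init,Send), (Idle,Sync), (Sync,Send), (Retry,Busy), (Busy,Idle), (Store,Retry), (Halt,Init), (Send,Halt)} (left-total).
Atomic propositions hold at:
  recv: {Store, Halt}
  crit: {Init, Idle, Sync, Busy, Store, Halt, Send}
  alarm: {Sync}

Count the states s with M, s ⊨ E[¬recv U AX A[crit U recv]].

Sat(¬recv) = {Init, Idle, Sync, Retry, Busy, Send}
A[crit U recv]: least fixpoint, start Z0 = Sat(recv) = {Store, Halt}, add states in Sat(crit) with every successor in Z. Z1 = {Store, Halt, Send}; Z2 = {Init, Sync, Store, Halt, Send}; Z3 = {Init, Idle, Sync, Store, Halt, Send}; Z4 = {Init, Idle, Sync, Busy, Store, Halt, Send}; fixed.
Sat(A[crit U recv]) = {Init, Idle, Sync, Busy, Store, Halt, Send}
Sat(AX A[crit U recv]) = {s : every successor in {Init, Idle, Sync, Busy, Store, Halt, Send}} = {Init, Idle, Sync, Retry, Busy, Halt, Send}
E[¬recv U AX A[crit U recv]]: least fixpoint, start Z0 = Sat(AX A[crit U recv]) = {Init, Idle, Sync, Retry, Busy, Halt, Send}, add states in Sat(¬recv) with some successor in Z. Already a fixed point.
Sat(E[¬recv U AX A[crit U recv]]) = {Init, Idle, Sync, Retry, Busy, Halt, Send}
|Sat(E[¬recv U AX A[crit U recv]])| = |{Init, Idle, Sync, Retry, Busy, Halt, Send}| = 7.

7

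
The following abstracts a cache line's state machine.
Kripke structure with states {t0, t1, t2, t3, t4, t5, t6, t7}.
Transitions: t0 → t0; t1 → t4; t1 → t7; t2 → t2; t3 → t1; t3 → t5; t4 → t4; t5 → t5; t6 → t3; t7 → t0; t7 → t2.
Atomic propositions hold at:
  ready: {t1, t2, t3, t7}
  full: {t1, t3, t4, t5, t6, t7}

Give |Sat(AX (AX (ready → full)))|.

5

Sat(ready → full) = {t0, t1, t3, t4, t5, t6, t7}
Sat(AX (ready → full)) = {s : every successor in {t0, t1, t3, t4, t5, t6, t7}} = {t0, t1, t3, t4, t5, t6}
Sat(AX (AX (ready → full))) = {s : every successor in {t0, t1, t3, t4, t5, t6}} = {t0, t3, t4, t5, t6}
|Sat(AX (AX (ready → full)))| = |{t0, t3, t4, t5, t6}| = 5.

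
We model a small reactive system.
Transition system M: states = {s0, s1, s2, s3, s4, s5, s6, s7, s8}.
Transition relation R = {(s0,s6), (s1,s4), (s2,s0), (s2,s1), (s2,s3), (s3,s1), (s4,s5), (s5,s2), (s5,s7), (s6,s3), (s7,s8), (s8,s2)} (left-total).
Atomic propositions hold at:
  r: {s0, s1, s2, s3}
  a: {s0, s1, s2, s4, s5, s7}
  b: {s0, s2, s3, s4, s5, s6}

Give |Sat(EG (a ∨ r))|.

5

Sat(a ∨ r) = {s0, s1, s2, s3, s4, s5, s7}
EG (a ∨ r): greatest fixpoint, start Z0 = {s0, s1, s2, s3, s4, s5, s7}, keep only states in Sat with some successor in Z. Z1 = {s1, s2, s3, s4, s5}; fixed.
Sat(EG (a ∨ r)) = {s1, s2, s3, s4, s5}
|Sat(EG (a ∨ r))| = |{s1, s2, s3, s4, s5}| = 5.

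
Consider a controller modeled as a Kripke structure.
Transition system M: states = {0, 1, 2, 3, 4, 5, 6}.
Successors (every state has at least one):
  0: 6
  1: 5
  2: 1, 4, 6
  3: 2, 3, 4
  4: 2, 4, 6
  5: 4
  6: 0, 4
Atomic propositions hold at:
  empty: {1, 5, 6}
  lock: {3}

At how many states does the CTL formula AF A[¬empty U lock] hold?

1

Sat(¬empty) = {0, 2, 3, 4}
A[¬empty U lock]: least fixpoint, start Z0 = Sat(lock) = {3}, add states in Sat(¬empty) with every successor in Z. Already a fixed point.
Sat(A[¬empty U lock]) = {3}
AF A[¬empty U lock]: least fixpoint, start Z0 = {3}, add states with every successor in Z. Already a fixed point.
Sat(AF A[¬empty U lock]) = {3}
|Sat(AF A[¬empty U lock])| = |{3}| = 1.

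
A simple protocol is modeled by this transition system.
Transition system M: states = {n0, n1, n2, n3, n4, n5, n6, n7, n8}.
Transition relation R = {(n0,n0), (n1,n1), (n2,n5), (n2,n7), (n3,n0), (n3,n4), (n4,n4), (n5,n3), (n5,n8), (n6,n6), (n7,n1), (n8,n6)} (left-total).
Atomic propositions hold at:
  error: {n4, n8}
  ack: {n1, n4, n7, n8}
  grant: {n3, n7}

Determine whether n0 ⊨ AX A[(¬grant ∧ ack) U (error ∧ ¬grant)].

No

Sat(¬grant) = {n0, n1, n2, n4, n5, n6, n8}
Sat(¬grant ∧ ack) = {n1, n4, n8}
Sat(error ∧ ¬grant) = {n4, n8}
A[(¬grant ∧ ack) U (error ∧ ¬grant)]: least fixpoint, start Z0 = Sat((error ∧ ¬grant)) = {n4, n8}, add states in Sat(¬grant ∧ ack) with every successor in Z. Already a fixed point.
Sat(A[(¬grant ∧ ack) U (error ∧ ¬grant)]) = {n4, n8}
Sat(AX A[(¬grant ∧ ack) U (error ∧ ¬grant)]) = {s : every successor in {n4, n8}} = {n4}
n0 ∉ Sat(AX A[(¬grant ∧ ack) U (error ∧ ¬grant)]) = {n4}, so the formula does not hold at n0.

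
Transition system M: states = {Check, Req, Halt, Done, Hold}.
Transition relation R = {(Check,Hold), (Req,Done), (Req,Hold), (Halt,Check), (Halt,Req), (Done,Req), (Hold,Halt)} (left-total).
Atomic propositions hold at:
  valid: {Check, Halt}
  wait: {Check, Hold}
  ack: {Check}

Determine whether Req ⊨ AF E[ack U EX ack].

Sat(EX ack) = {s : some successor in {Check}} = {Halt}
E[ack U EX ack]: least fixpoint, start Z0 = Sat(EX ack) = {Halt}, add states in Sat(ack) with some successor in Z. Already a fixed point.
Sat(E[ack U EX ack]) = {Halt}
AF E[ack U EX ack]: least fixpoint, start Z0 = {Halt}, add states with every successor in Z. Z1 = {Halt, Hold}; Z2 = {Check, Halt, Hold}; fixed.
Sat(AF E[ack U EX ack]) = {Check, Halt, Hold}
Req ∉ Sat(AF E[ack U EX ack]) = {Check, Halt, Hold}, so the formula does not hold at Req.

No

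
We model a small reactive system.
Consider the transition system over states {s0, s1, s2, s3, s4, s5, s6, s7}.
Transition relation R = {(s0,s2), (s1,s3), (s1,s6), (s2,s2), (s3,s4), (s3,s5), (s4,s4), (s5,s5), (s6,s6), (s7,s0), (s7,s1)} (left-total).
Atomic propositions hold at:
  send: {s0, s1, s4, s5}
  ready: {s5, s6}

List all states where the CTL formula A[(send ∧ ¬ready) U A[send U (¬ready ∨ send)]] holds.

Sat(¬ready) = {s0, s1, s2, s3, s4, s7}
Sat(send ∧ ¬ready) = {s0, s1, s4}
Sat(¬ready ∨ send) = {s0, s1, s2, s3, s4, s5, s7}
A[send U (¬ready ∨ send)]: least fixpoint, start Z0 = Sat((¬ready ∨ send)) = {s0, s1, s2, s3, s4, s5, s7}, add states in Sat(send) with every successor in Z. Already a fixed point.
Sat(A[send U (¬ready ∨ send)]) = {s0, s1, s2, s3, s4, s5, s7}
A[(send ∧ ¬ready) U A[send U (¬ready ∨ send)]]: least fixpoint, start Z0 = Sat(A[send U (¬ready ∨ send)]) = {s0, s1, s2, s3, s4, s5, s7}, add states in Sat(send ∧ ¬ready) with every successor in Z. Already a fixed point.
Sat(A[(send ∧ ¬ready) U A[send U (¬ready ∨ send)]]) = {s0, s1, s2, s3, s4, s5, s7}

{s0, s1, s2, s3, s4, s5, s7}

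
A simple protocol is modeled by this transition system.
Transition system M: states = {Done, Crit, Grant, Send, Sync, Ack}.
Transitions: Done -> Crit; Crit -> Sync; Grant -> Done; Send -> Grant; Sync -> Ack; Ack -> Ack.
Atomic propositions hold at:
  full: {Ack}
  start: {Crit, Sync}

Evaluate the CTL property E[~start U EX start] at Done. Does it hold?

Yes

Sat(~start) = {Done, Grant, Send, Ack}
Sat(EX start) = {s : some successor in {Crit, Sync}} = {Done, Crit}
E[~start U EX start]: least fixpoint, start Z0 = Sat(EX start) = {Done, Crit}, add states in Sat(~start) with some successor in Z. Z1 = {Done, Crit, Grant}; Z2 = {Done, Crit, Grant, Send}; fixed.
Sat(E[~start U EX start]) = {Done, Crit, Grant, Send}
Done ∈ Sat(E[~start U EX start]) = {Done, Crit, Grant, Send}, so the formula holds at Done.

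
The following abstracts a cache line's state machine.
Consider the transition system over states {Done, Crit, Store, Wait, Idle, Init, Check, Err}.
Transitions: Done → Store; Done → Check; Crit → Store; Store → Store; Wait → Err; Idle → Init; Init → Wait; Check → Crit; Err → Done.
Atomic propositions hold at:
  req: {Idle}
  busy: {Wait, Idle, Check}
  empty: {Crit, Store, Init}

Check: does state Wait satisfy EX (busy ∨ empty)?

Sat(busy ∨ empty) = {Crit, Store, Wait, Idle, Init, Check}
Sat(EX (busy ∨ empty)) = {s : some successor in {Crit, Store, Wait, Idle, Init, Check}} = {Done, Crit, Store, Idle, Init, Check}
Wait ∉ Sat(EX (busy ∨ empty)) = {Done, Crit, Store, Idle, Init, Check}, so the formula does not hold at Wait.

No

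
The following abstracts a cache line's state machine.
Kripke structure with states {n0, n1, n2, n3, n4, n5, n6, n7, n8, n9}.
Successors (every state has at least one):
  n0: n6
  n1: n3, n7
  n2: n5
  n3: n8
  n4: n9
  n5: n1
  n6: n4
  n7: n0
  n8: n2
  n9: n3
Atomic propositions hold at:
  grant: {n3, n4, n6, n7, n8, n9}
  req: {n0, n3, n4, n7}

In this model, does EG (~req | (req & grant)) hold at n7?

Sat(~req) = {n1, n2, n5, n6, n8, n9}
Sat(req & grant) = {n3, n4, n7}
Sat(~req | (req & grant)) = {n1, n2, n3, n4, n5, n6, n7, n8, n9}
EG (~req | (req & grant)): greatest fixpoint, start Z0 = {n1, n2, n3, n4, n5, n6, n7, n8, n9}, keep only states in Sat with some successor in Z. Z1 = {n1, n2, n3, n4, n5, n6, n8, n9}; fixed.
Sat(EG (~req | (req & grant))) = {n1, n2, n3, n4, n5, n6, n8, n9}
n7 ∉ Sat(EG (~req | (req & grant))) = {n1, n2, n3, n4, n5, n6, n8, n9}, so the formula does not hold at n7.

No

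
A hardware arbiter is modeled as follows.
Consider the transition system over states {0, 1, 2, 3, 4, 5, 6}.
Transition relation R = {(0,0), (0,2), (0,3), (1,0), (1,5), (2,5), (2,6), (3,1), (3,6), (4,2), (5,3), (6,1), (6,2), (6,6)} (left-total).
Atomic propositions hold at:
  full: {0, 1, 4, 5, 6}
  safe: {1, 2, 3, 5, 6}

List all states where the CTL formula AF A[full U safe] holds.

{1, 2, 3, 4, 5, 6}

A[full U safe]: least fixpoint, start Z0 = Sat(safe) = {1, 2, 3, 5, 6}, add states in Sat(full) with every successor in Z. Z1 = {1, 2, 3, 4, 5, 6}; fixed.
Sat(A[full U safe]) = {1, 2, 3, 4, 5, 6}
AF A[full U safe]: least fixpoint, start Z0 = {1, 2, 3, 4, 5, 6}, add states with every successor in Z. Already a fixed point.
Sat(AF A[full U safe]) = {1, 2, 3, 4, 5, 6}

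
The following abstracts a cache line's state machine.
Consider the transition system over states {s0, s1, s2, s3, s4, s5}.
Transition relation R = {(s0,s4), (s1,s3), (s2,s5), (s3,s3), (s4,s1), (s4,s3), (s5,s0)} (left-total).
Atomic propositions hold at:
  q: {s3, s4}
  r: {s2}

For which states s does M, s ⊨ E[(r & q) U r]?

{s2}

Sat(r & q) = ∅
E[(r & q) U r]: least fixpoint, start Z0 = Sat(r) = {s2}, add states in Sat(r & q) with some successor in Z. Already a fixed point.
Sat(E[(r & q) U r]) = {s2}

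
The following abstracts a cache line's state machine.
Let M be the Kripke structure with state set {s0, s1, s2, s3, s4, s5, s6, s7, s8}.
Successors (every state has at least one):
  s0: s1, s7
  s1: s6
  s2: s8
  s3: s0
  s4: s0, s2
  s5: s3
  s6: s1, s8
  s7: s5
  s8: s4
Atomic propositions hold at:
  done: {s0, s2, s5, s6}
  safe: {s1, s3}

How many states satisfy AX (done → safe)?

Sat(done → safe) = {s1, s3, s4, s7, s8}
Sat(AX (done → safe)) = {s : every successor in {s1, s3, s4, s7, s8}} = {s0, s2, s5, s6, s8}
|Sat(AX (done → safe))| = |{s0, s2, s5, s6, s8}| = 5.

5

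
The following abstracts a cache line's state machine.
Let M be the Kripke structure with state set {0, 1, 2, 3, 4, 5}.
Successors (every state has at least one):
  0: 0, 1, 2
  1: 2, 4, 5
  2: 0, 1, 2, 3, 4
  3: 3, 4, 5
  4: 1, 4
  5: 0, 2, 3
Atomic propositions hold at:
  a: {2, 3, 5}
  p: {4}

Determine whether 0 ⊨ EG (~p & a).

Sat(~p) = {0, 1, 2, 3, 5}
Sat(~p & a) = {2, 3, 5}
EG (~p & a): greatest fixpoint, start Z0 = {2, 3, 5}, keep only states in Sat with some successor in Z. Already a fixed point.
Sat(EG (~p & a)) = {2, 3, 5}
0 ∉ Sat(EG (~p & a)) = {2, 3, 5}, so the formula does not hold at 0.

No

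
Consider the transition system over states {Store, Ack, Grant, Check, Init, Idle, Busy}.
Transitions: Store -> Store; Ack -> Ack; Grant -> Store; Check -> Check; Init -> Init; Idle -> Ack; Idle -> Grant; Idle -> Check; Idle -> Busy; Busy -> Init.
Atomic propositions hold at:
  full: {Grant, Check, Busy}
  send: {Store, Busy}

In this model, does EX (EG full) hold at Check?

Yes

EG full: greatest fixpoint, start Z0 = {Grant, Check, Busy}, keep only states in Sat with some successor in Z. Z1 = {Check}; fixed.
Sat(EG full) = {Check}
Sat(EX (EG full)) = {s : some successor in {Check}} = {Check, Idle}
Check ∈ Sat(EX (EG full)) = {Check, Idle}, so the formula holds at Check.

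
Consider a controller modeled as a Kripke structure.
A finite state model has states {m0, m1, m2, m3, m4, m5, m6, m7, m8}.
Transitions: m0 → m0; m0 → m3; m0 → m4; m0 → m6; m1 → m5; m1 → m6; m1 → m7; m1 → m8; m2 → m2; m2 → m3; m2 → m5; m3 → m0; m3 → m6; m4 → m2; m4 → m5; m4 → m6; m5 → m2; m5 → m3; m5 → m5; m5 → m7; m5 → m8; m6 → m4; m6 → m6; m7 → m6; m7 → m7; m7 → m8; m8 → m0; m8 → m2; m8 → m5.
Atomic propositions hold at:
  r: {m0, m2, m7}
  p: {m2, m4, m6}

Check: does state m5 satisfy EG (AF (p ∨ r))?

Sat(p ∨ r) = {m0, m2, m4, m6, m7}
AF (p ∨ r): least fixpoint, start Z0 = {m0, m2, m4, m6, m7}, add states with every successor in Z. Z1 = {m0, m2, m3, m4, m6, m7}; fixed.
Sat(AF (p ∨ r)) = {m0, m2, m3, m4, m6, m7}
EG (AF (p ∨ r)): greatest fixpoint, start Z0 = {m0, m2, m3, m4, m6, m7}, keep only states in Sat with some successor in Z. Already a fixed point.
Sat(EG (AF (p ∨ r))) = {m0, m2, m3, m4, m6, m7}
m5 ∉ Sat(EG (AF (p ∨ r))) = {m0, m2, m3, m4, m6, m7}, so the formula does not hold at m5.

No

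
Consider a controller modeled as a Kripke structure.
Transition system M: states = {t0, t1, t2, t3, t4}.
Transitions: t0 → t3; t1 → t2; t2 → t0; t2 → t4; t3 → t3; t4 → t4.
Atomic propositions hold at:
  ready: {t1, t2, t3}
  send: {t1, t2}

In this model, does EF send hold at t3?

EF send: least fixpoint, start Z0 = {t1, t2}, add states with some successor in Z. Already a fixed point.
Sat(EF send) = {t1, t2}
t3 ∉ Sat(EF send) = {t1, t2}, so the formula does not hold at t3.

No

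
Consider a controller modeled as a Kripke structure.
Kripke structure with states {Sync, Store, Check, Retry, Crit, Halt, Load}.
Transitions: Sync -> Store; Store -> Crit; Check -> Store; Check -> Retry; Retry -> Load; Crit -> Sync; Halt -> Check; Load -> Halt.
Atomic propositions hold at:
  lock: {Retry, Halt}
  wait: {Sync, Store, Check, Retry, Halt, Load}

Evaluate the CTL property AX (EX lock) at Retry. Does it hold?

Yes

Sat(EX lock) = {s : some successor in {Retry, Halt}} = {Check, Load}
Sat(AX (EX lock)) = {s : every successor in {Check, Load}} = {Retry, Halt}
Retry ∈ Sat(AX (EX lock)) = {Retry, Halt}, so the formula holds at Retry.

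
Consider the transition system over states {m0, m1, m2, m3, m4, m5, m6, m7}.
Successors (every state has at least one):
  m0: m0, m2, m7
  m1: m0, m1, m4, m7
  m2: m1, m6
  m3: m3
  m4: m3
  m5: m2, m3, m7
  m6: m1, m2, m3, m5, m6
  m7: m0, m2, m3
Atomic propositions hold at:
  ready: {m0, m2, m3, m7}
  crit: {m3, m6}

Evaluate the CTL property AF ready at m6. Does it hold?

No

AF ready: least fixpoint, start Z0 = {m0, m2, m3, m7}, add states with every successor in Z. Z1 = {m0, m2, m3, m4, m5, m7}; fixed.
Sat(AF ready) = {m0, m2, m3, m4, m5, m7}
m6 ∉ Sat(AF ready) = {m0, m2, m3, m4, m5, m7}, so the formula does not hold at m6.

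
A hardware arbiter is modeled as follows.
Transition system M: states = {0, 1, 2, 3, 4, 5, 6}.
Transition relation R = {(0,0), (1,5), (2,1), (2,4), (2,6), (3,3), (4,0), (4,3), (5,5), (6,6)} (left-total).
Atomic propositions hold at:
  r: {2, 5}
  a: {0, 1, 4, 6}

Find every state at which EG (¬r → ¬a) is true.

{3, 5}

Sat(¬r) = {0, 1, 3, 4, 6}
Sat(¬a) = {2, 3, 5}
Sat(¬r → ¬a) = {2, 3, 5}
EG (¬r → ¬a): greatest fixpoint, start Z0 = {2, 3, 5}, keep only states in Sat with some successor in Z. Z1 = {3, 5}; fixed.
Sat(EG (¬r → ¬a)) = {3, 5}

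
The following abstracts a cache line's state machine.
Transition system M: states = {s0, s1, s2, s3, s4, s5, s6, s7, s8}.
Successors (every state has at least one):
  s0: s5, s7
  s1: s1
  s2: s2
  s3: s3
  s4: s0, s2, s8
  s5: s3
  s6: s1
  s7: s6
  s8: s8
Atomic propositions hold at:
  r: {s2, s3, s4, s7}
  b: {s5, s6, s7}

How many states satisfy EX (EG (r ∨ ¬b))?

Sat(¬b) = {s0, s1, s2, s3, s4, s8}
Sat(r ∨ ¬b) = {s0, s1, s2, s3, s4, s7, s8}
EG (r ∨ ¬b): greatest fixpoint, start Z0 = {s0, s1, s2, s3, s4, s7, s8}, keep only states in Sat with some successor in Z. Z1 = {s0, s1, s2, s3, s4, s8}; Z2 = {s1, s2, s3, s4, s8}; fixed.
Sat(EG (r ∨ ¬b)) = {s1, s2, s3, s4, s8}
Sat(EX (EG (r ∨ ¬b))) = {s : some successor in {s1, s2, s3, s4, s8}} = {s1, s2, s3, s4, s5, s6, s8}
|Sat(EX (EG (r ∨ ¬b)))| = |{s1, s2, s3, s4, s5, s6, s8}| = 7.

7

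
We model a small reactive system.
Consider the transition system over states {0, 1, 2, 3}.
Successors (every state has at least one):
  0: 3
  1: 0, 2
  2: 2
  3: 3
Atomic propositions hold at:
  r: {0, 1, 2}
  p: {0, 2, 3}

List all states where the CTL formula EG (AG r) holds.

AG r: greatest fixpoint, start Z0 = {0, 1, 2}, keep only states in Sat with every successor in Z. Z1 = {1, 2}; Z2 = {2}; fixed.
Sat(AG r) = {2}
EG (AG r): greatest fixpoint, start Z0 = {2}, keep only states in Sat with some successor in Z. Already a fixed point.
Sat(EG (AG r)) = {2}

{2}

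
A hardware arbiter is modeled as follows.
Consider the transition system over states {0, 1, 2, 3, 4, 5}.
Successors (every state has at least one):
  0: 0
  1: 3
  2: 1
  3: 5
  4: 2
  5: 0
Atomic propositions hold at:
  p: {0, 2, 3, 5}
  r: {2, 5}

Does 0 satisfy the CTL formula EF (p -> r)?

No

Sat(p -> r) = {1, 2, 4, 5}
EF (p -> r): least fixpoint, start Z0 = {1, 2, 4, 5}, add states with some successor in Z. Z1 = {1, 2, 3, 4, 5}; fixed.
Sat(EF (p -> r)) = {1, 2, 3, 4, 5}
0 ∉ Sat(EF (p -> r)) = {1, 2, 3, 4, 5}, so the formula does not hold at 0.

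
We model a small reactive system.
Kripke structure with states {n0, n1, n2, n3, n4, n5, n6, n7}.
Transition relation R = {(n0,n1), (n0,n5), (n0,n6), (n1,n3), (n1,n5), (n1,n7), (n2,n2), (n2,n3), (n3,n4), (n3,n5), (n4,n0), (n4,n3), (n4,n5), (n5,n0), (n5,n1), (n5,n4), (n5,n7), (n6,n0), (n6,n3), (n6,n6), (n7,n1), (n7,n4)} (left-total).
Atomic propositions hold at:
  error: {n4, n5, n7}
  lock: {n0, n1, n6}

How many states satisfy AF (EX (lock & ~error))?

7

Sat(~error) = {n0, n1, n2, n3, n6}
Sat(lock & ~error) = {n0, n1, n6}
Sat(EX (lock & ~error)) = {s : some successor in {n0, n1, n6}} = {n0, n4, n5, n6, n7}
AF (EX (lock & ~error)): least fixpoint, start Z0 = {n0, n4, n5, n6, n7}, add states with every successor in Z. Z1 = {n0, n3, n4, n5, n6, n7}; Z2 = {n0, n1, n3, n4, n5, n6, n7}; fixed.
Sat(AF (EX (lock & ~error))) = {n0, n1, n3, n4, n5, n6, n7}
|Sat(AF (EX (lock & ~error)))| = |{n0, n1, n3, n4, n5, n6, n7}| = 7.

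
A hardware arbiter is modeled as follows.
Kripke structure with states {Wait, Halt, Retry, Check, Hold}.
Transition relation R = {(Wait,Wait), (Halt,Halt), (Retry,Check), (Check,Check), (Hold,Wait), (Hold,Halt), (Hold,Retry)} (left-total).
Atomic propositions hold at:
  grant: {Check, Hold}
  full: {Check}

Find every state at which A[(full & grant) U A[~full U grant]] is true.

Sat(full & grant) = {Check}
Sat(~full) = {Wait, Halt, Retry, Hold}
A[~full U grant]: least fixpoint, start Z0 = Sat(grant) = {Check, Hold}, add states in Sat(~full) with every successor in Z. Z1 = {Retry, Check, Hold}; fixed.
Sat(A[~full U grant]) = {Retry, Check, Hold}
A[(full & grant) U A[~full U grant]]: least fixpoint, start Z0 = Sat(A[~full U grant]) = {Retry, Check, Hold}, add states in Sat(full & grant) with every successor in Z. Already a fixed point.
Sat(A[(full & grant) U A[~full U grant]]) = {Retry, Check, Hold}

{Retry, Check, Hold}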